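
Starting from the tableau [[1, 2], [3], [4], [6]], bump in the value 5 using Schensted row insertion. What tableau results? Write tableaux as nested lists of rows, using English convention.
[[1, 2, 5], [3], [4], [6]]

5 is larger than every entry of row 1, so it is appended to row 1. The new tableau is [[1, 2, 5], [3], [4], [6]].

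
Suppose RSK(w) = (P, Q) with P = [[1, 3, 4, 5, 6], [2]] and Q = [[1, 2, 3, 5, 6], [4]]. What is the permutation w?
2 3 4 1 5 6

Reverse the RSK construction: for i from n down to 1, find the cell of Q containing i, remove the entry at that cell from P, and reverse-bump it up through P; the value ejected from row 1 is w(i).

Step i=6: Q has 6 at row 1, column 5; remove that cell from P, ejecting 6. So w(6) = 6. P is now [[1, 3, 4, 5], [2]].
Step i=5: Q has 5 at row 1, column 4; remove that cell from P, ejecting 5. So w(5) = 5. P is now [[1, 3, 4], [2]].
Step i=4: Q has 4 at row 2, column 1; remove 2 from row 2 of P and reverse-bump: 2 enters row 1 and ejects 1. So w(4) = 1. P is now [[2, 3, 4]].
Step i=3: Q has 3 at row 1, column 3; remove that cell from P, ejecting 4. So w(3) = 4. P is now [[2, 3]].
Step i=2: Q has 2 at row 1, column 2; remove that cell from P, ejecting 3. So w(2) = 3. P is now [[2]].
Step i=1: Q has 1 at row 1, column 1; remove that cell from P, ejecting 2. So w(1) = 2. P is now [].

So w = 2 3 4 1 5 6.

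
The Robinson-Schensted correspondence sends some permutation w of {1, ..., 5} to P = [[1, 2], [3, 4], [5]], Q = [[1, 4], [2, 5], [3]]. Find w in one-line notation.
5 3 1 4 2

Reverse the RSK construction: for i from n down to 1, find the cell of Q containing i, remove the entry at that cell from P, and reverse-bump it up through P; the value ejected from row 1 is w(i).

Step i=5: Q has 5 at row 2, column 2; remove 4 from row 2 of P and reverse-bump: 4 enters row 1 and ejects 2. So w(5) = 2. P is now [[1, 4], [3], [5]].
Step i=4: Q has 4 at row 1, column 2; remove that cell from P, ejecting 4. So w(4) = 4. P is now [[1], [3], [5]].
Step i=3: Q has 3 at row 3, column 1; remove 5 from row 3 of P and reverse-bump: 5 enters row 2 and ejects 3; 3 enters row 1 and ejects 1. So w(3) = 1. P is now [[3], [5]].
Step i=2: Q has 2 at row 2, column 1; remove 5 from row 2 of P and reverse-bump: 5 enters row 1 and ejects 3. So w(2) = 3. P is now [[5]].
Step i=1: Q has 1 at row 1, column 1; remove that cell from P, ejecting 5. So w(1) = 5. P is now [].

So w = 5 3 1 4 2.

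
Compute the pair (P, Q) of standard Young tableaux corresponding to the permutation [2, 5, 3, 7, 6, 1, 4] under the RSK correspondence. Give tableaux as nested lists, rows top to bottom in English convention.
Insert each entry of the permutation into P by Schensted row insertion, recording in Q the position of each new cell.

Insert 2: appended to row 1. P = [[2]].
Insert 5: appended to row 1. P = [[2, 5]].
Insert 3: 3 bumps 5 from row 1; 5 starts row 2. P = [[2, 3], [5]].
Insert 7: appended to row 1. P = [[2, 3, 7], [5]].
Insert 6: 6 bumps 7 from row 1; 7 appends to row 2. P = [[2, 3, 6], [5, 7]].
Insert 1: 1 bumps 2 from row 1; 2 bumps 5 from row 2; 5 starts row 3. P = [[1, 3, 6], [2, 7], [5]].
Insert 4: 4 bumps 6 from row 1; 6 bumps 7 from row 2; 7 appends to row 3. P = [[1, 3, 4], [2, 6], [5, 7]].

So P = [[1, 3, 4], [2, 6], [5, 7]], Q = [[1, 2, 4], [3, 5], [6, 7]].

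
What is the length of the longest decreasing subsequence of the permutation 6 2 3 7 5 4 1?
4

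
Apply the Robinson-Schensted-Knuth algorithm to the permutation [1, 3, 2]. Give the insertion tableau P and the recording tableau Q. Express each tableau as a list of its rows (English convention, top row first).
P = [[1, 2], [3]], Q = [[1, 2], [3]]

Insert each entry of the permutation into P by Schensted row insertion, recording in Q the position of each new cell.

Insert 1: appended to row 1. P = [[1]], Q = [[1]].
Insert 3: appended to row 1. P = [[1, 3]], Q = [[1, 2]].
Insert 2: 2 bumps 3 from row 1; 3 starts row 2. P = [[1, 2], [3]], Q = [[1, 2], [3]].

So P = [[1, 2], [3]], Q = [[1, 2], [3]].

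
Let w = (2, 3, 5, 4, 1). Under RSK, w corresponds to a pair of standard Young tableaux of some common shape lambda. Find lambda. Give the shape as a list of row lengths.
[3, 1, 1]

Row-insert each entry into an empty tableau.

After inserting 2: P = [[2]].
After inserting 3: P = [[2, 3]].
After inserting 5: P = [[2, 3, 5]].
After inserting 4: P = [[2, 3, 4], [5]].
After inserting 1: P = [[1, 3, 4], [2], [5]].

The final insertion tableau P = [[1, 3, 4], [2], [5]] has shape [3, 1, 1].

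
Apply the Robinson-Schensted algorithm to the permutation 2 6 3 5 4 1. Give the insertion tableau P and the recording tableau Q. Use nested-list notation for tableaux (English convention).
Insert each entry of the permutation into P by Schensted row insertion, recording in Q the position of each new cell.

After inserting 2: P = [[2]].
After inserting 6: P = [[2, 6]].
After inserting 3: P = [[2, 3], [6]].
After inserting 5: P = [[2, 3, 5], [6]].
After inserting 4: P = [[2, 3, 4], [5], [6]].
After inserting 1: P = [[1, 3, 4], [2], [5], [6]].

So P = [[1, 3, 4], [2], [5], [6]], Q = [[1, 2, 4], [3], [5], [6]].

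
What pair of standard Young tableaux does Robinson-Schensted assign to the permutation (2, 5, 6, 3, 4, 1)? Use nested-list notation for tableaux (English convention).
Insert each entry of the permutation into P by Schensted row insertion, recording in Q the position of each new cell.

Insert 2: appended to row 1. P = [[2]].
Insert 5: appended to row 1. P = [[2, 5]].
Insert 6: appended to row 1. P = [[2, 5, 6]].
Insert 3: 3 bumps 5 from row 1; 5 starts row 2. P = [[2, 3, 6], [5]].
Insert 4: 4 bumps 6 from row 1; 6 appends to row 2. P = [[2, 3, 4], [5, 6]].
Insert 1: 1 bumps 2 from row 1; 2 bumps 5 from row 2; 5 starts row 3. P = [[1, 3, 4], [2, 6], [5]].

So P = [[1, 3, 4], [2, 6], [5]], Q = [[1, 2, 3], [4, 5], [6]].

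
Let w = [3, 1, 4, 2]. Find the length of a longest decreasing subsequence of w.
2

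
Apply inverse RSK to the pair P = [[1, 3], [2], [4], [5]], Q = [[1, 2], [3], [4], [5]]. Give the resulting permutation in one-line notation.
Reverse RSK: for i = n, n-1, ..., 1, locate i in Q, remove the corresponding corner cell from P, and reverse-bump its entry up through P; the value ejected from row 1 is w(i).

So w = 2 5 4 3 1.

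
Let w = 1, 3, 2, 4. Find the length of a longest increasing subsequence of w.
3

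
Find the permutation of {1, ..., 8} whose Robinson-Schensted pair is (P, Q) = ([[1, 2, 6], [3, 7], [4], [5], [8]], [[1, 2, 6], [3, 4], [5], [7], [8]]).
Reverse the RSK construction: for i from n down to 1, find the cell of Q containing i, remove the entry at that cell from P, and reverse-bump it up through P; the value ejected from row 1 is w(i).

Step i=8: Q has 8 at row 5, column 1; remove 8 from row 5 of P and reverse-bump: 8 enters row 4 and ejects 5; 5 enters row 3 and ejects 4; 4 enters row 2 and ejects 3; 3 enters row 1 and ejects 2. So w(8) = 2. P is now [[1, 3, 6], [4, 7], [5], [8]].
Step i=7: Q has 7 at row 4, column 1; remove 8 from row 4 of P and reverse-bump: 8 enters row 3 and ejects 5; 5 enters row 2 and ejects 4; 4 enters row 1 and ejects 3. So w(7) = 3. P is now [[1, 4, 6], [5, 7], [8]].
Step i=6: Q has 6 at row 1, column 3; remove that cell from P, ejecting 6. So w(6) = 6. P is now [[1, 4], [5, 7], [8]].
Step i=5: Q has 5 at row 3, column 1; remove 8 from row 3 of P and reverse-bump: 8 enters row 2 and ejects 7; 7 enters row 1 and ejects 4. So w(5) = 4. P is now [[1, 7], [5, 8]].
Step i=4: Q has 4 at row 2, column 2; remove 8 from row 2 of P and reverse-bump: 8 enters row 1 and ejects 7. So w(4) = 7. P is now [[1, 8], [5]].
Step i=3: Q has 3 at row 2, column 1; remove 5 from row 2 of P and reverse-bump: 5 enters row 1 and ejects 1. So w(3) = 1. P is now [[5, 8]].
Step i=2: Q has 2 at row 1, column 2; remove that cell from P, ejecting 8. So w(2) = 8. P is now [[5]].
Step i=1: Q has 1 at row 1, column 1; remove that cell from P, ejecting 5. So w(1) = 5. P is now [].

So w = 5 8 1 7 4 6 3 2.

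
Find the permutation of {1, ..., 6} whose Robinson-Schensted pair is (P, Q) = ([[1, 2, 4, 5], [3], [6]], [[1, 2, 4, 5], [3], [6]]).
Reverse the RSK construction: for i from n down to 1, find the cell of Q containing i, remove the entry at that cell from P, and reverse-bump it up through P; the value ejected from row 1 is w(i).

Step i=6: Q has 6 at row 3, column 1; remove 6 from row 3 of P and reverse-bump: 6 enters row 2 and ejects 3; 3 enters row 1 and ejects 2. So w(6) = 2. P is now [[1, 3, 4, 5], [6]].
Step i=5: Q has 5 at row 1, column 4; remove that cell from P, ejecting 5. So w(5) = 5. P is now [[1, 3, 4], [6]].
Step i=4: Q has 4 at row 1, column 3; remove that cell from P, ejecting 4. So w(4) = 4. P is now [[1, 3], [6]].
Step i=3: Q has 3 at row 2, column 1; remove 6 from row 2 of P and reverse-bump: 6 enters row 1 and ejects 3. So w(3) = 3. P is now [[1, 6]].
Step i=2: Q has 2 at row 1, column 2; remove that cell from P, ejecting 6. So w(2) = 6. P is now [[1]].
Step i=1: Q has 1 at row 1, column 1; remove that cell from P, ejecting 1. So w(1) = 1. P is now [].

So w = 1 6 3 4 5 2.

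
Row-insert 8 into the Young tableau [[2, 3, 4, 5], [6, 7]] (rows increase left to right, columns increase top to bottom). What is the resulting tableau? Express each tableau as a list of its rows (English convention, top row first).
8 is larger than every entry of row 1, so it is appended to row 1. The new tableau is [[2, 3, 4, 5, 8], [6, 7]].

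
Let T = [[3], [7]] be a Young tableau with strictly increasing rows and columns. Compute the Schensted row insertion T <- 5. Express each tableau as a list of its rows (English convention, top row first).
5 is larger than every entry of row 1, so it is appended to row 1. The new tableau is [[3, 5], [7]].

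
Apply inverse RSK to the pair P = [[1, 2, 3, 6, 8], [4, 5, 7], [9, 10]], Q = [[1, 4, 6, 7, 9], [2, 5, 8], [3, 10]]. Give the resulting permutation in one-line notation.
9 4 1 5 2 3 10 7 8 6

Reverse the RSK construction: for i from n down to 1, find the cell of Q containing i, remove the entry at that cell from P, and reverse-bump it up through P; the value ejected from row 1 is w(i).

Step i=10: Q has 10 at row 3, column 2; remove 10 from row 3 of P and reverse-bump: 10 enters row 2 and ejects 7; 7 enters row 1 and ejects 6. So w(10) = 6. P is now [[1, 2, 3, 7, 8], [4, 5, 10], [9]].
Step i=9: Q has 9 at row 1, column 5; remove that cell from P, ejecting 8. So w(9) = 8. P is now [[1, 2, 3, 7], [4, 5, 10], [9]].
Step i=8: Q has 8 at row 2, column 3; remove 10 from row 2 of P and reverse-bump: 10 enters row 1 and ejects 7. So w(8) = 7. P is now [[1, 2, 3, 10], [4, 5], [9]].
Step i=7: Q has 7 at row 1, column 4; remove that cell from P, ejecting 10. So w(7) = 10. P is now [[1, 2, 3], [4, 5], [9]].
Step i=6: Q has 6 at row 1, column 3; remove that cell from P, ejecting 3. So w(6) = 3. P is now [[1, 2], [4, 5], [9]].
Step i=5: Q has 5 at row 2, column 2; remove 5 from row 2 of P and reverse-bump: 5 enters row 1 and ejects 2. So w(5) = 2. P is now [[1, 5], [4], [9]].
Step i=4: Q has 4 at row 1, column 2; remove that cell from P, ejecting 5. So w(4) = 5. P is now [[1], [4], [9]].
Step i=3: Q has 3 at row 3, column 1; remove 9 from row 3 of P and reverse-bump: 9 enters row 2 and ejects 4; 4 enters row 1 and ejects 1. So w(3) = 1. P is now [[4], [9]].
Step i=2: Q has 2 at row 2, column 1; remove 9 from row 2 of P and reverse-bump: 9 enters row 1 and ejects 4. So w(2) = 4. P is now [[9]].
Step i=1: Q has 1 at row 1, column 1; remove that cell from P, ejecting 9. So w(1) = 9. P is now [].

So w = 9 4 1 5 2 3 10 7 8 6.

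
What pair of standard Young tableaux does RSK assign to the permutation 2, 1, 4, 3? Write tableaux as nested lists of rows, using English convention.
Insert each entry of the permutation into P by Schensted row insertion, recording in Q the position of each new cell.

Insert 2: appended to row 1. P = [[2]].
Insert 1: 1 bumps 2 from row 1; 2 starts row 2. P = [[1], [2]].
Insert 4: appended to row 1. P = [[1, 4], [2]].
Insert 3: 3 bumps 4 from row 1; 4 appends to row 2. P = [[1, 3], [2, 4]].

So P = [[1, 3], [2, 4]], Q = [[1, 3], [2, 4]].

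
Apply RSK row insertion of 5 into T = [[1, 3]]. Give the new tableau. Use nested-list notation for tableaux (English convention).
[[1, 3, 5]]

5 is larger than every entry of row 1, so it is appended to row 1. The new tableau is [[1, 3, 5]].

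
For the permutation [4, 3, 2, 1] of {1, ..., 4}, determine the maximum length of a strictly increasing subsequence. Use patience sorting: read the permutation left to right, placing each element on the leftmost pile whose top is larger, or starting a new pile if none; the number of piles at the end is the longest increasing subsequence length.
1

4: new pile. tops = [4]
3: onto pile 1 (replacing 4). tops = [3]
2: onto pile 1 (replacing 3). tops = [2]
1: onto pile 1 (replacing 2). tops = [1]

1 piles, so the longest increasing subsequence has length 1.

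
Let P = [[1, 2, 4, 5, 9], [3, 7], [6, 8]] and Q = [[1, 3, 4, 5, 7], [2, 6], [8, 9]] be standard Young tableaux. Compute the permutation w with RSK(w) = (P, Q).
Reverse the RSK construction: for i from n down to 1, find the cell of Q containing i, remove the entry at that cell from P, and reverse-bump it up through P; the value ejected from row 1 is w(i).

Step i=9: Q has 9 at row 3, column 2; remove 8 from row 3 of P and reverse-bump: 8 enters row 2 and ejects 7; 7 enters row 1 and ejects 5. So w(9) = 5. P is now [[1, 2, 4, 7, 9], [3, 8], [6]].
Step i=8: Q has 8 at row 3, column 1; remove 6 from row 3 of P and reverse-bump: 6 enters row 2 and ejects 3; 3 enters row 1 and ejects 2. So w(8) = 2. P is now [[1, 3, 4, 7, 9], [6, 8]].
Step i=7: Q has 7 at row 1, column 5; remove that cell from P, ejecting 9. So w(7) = 9. P is now [[1, 3, 4, 7], [6, 8]].
Step i=6: Q has 6 at row 2, column 2; remove 8 from row 2 of P and reverse-bump: 8 enters row 1 and ejects 7. So w(6) = 7. P is now [[1, 3, 4, 8], [6]].
Step i=5: Q has 5 at row 1, column 4; remove that cell from P, ejecting 8. So w(5) = 8. P is now [[1, 3, 4], [6]].
Step i=4: Q has 4 at row 1, column 3; remove that cell from P, ejecting 4. So w(4) = 4. P is now [[1, 3], [6]].
Step i=3: Q has 3 at row 1, column 2; remove that cell from P, ejecting 3. So w(3) = 3. P is now [[1], [6]].
Step i=2: Q has 2 at row 2, column 1; remove 6 from row 2 of P and reverse-bump: 6 enters row 1 and ejects 1. So w(2) = 1. P is now [[6]].
Step i=1: Q has 1 at row 1, column 1; remove that cell from P, ejecting 6. So w(1) = 6. P is now [].

So w = 6 1 3 4 8 7 9 2 5.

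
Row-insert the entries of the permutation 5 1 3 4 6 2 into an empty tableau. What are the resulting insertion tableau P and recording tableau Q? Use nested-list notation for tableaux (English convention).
P = [[1, 2, 4, 6], [3], [5]], Q = [[1, 3, 4, 5], [2], [6]]

Insert each entry of the permutation into P by Schensted row insertion, recording in Q the position of each new cell.

Insert 5: appended to row 1. P = [[5]], Q = [[1]].
Insert 1: 1 bumps 5 from row 1; 5 starts row 2. P = [[1], [5]], Q = [[1], [2]].
Insert 3: appended to row 1. P = [[1, 3], [5]], Q = [[1, 3], [2]].
Insert 4: appended to row 1. P = [[1, 3, 4], [5]], Q = [[1, 3, 4], [2]].
Insert 6: appended to row 1. P = [[1, 3, 4, 6], [5]], Q = [[1, 3, 4, 5], [2]].
Insert 2: 2 bumps 3 from row 1; 3 bumps 5 from row 2; 5 starts row 3. P = [[1, 2, 4, 6], [3], [5]], Q = [[1, 3, 4, 5], [2], [6]].

So P = [[1, 2, 4, 6], [3], [5]], Q = [[1, 3, 4, 5], [2], [6]].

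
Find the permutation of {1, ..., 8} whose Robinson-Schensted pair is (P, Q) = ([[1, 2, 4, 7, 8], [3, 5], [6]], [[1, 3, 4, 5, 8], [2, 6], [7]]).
3 1 2 6 7 5 4 8

Reverse the RSK construction: for i from n down to 1, find the cell of Q containing i, remove the entry at that cell from P, and reverse-bump it up through P; the value ejected from row 1 is w(i).

Step i=8: Q has 8 at row 1, column 5; remove that cell from P, ejecting 8. So w(8) = 8. P is now [[1, 2, 4, 7], [3, 5], [6]].
Step i=7: Q has 7 at row 3, column 1; remove 6 from row 3 of P and reverse-bump: 6 enters row 2 and ejects 5; 5 enters row 1 and ejects 4. So w(7) = 4. P is now [[1, 2, 5, 7], [3, 6]].
Step i=6: Q has 6 at row 2, column 2; remove 6 from row 2 of P and reverse-bump: 6 enters row 1 and ejects 5. So w(6) = 5. P is now [[1, 2, 6, 7], [3]].
Step i=5: Q has 5 at row 1, column 4; remove that cell from P, ejecting 7. So w(5) = 7. P is now [[1, 2, 6], [3]].
Step i=4: Q has 4 at row 1, column 3; remove that cell from P, ejecting 6. So w(4) = 6. P is now [[1, 2], [3]].
Step i=3: Q has 3 at row 1, column 2; remove that cell from P, ejecting 2. So w(3) = 2. P is now [[1], [3]].
Step i=2: Q has 2 at row 2, column 1; remove 3 from row 2 of P and reverse-bump: 3 enters row 1 and ejects 1. So w(2) = 1. P is now [[3]].
Step i=1: Q has 1 at row 1, column 1; remove that cell from P, ejecting 3. So w(1) = 3. P is now [].

So w = 3 1 2 6 7 5 4 8.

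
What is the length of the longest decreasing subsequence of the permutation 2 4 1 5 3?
2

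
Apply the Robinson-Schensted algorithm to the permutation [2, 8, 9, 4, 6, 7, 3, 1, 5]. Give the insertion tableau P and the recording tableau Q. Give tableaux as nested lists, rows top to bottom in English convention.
Insert each entry of the permutation into P by Schensted row insertion, recording in Q the position of each new cell.

After inserting 2: P = [[2]].
After inserting 8: P = [[2, 8]].
After inserting 9: P = [[2, 8, 9]].
After inserting 4: P = [[2, 4, 9], [8]].
After inserting 6: P = [[2, 4, 6], [8, 9]].
After inserting 7: P = [[2, 4, 6, 7], [8, 9]].
After inserting 3: P = [[2, 3, 6, 7], [4, 9], [8]].
After inserting 1: P = [[1, 3, 6, 7], [2, 9], [4], [8]].
After inserting 5: P = [[1, 3, 5, 7], [2, 6], [4, 9], [8]].

So P = [[1, 3, 5, 7], [2, 6], [4, 9], [8]], Q = [[1, 2, 3, 6], [4, 5], [7, 9], [8]].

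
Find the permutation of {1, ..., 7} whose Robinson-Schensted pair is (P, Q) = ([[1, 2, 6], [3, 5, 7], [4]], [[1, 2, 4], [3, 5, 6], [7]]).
4 5 1 7 3 6 2

Reverse RSK: for i = n, n-1, ..., 1, locate i in Q, remove the corresponding corner cell from P, and reverse-bump its entry up through P; the value ejected from row 1 is w(i).

So w = 4 5 1 7 3 6 2.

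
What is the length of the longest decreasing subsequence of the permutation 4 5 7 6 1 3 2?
4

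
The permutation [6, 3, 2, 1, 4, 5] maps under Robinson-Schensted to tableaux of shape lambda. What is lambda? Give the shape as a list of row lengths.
Row-insert each entry into an empty tableau.

After inserting 6: P = [[6]].
After inserting 3: P = [[3], [6]].
After inserting 2: P = [[2], [3], [6]].
After inserting 1: P = [[1], [2], [3], [6]].
After inserting 4: P = [[1, 4], [2], [3], [6]].
After inserting 5: P = [[1, 4, 5], [2], [3], [6]].

The final insertion tableau P = [[1, 4, 5], [2], [3], [6]] has shape [3, 1, 1, 1].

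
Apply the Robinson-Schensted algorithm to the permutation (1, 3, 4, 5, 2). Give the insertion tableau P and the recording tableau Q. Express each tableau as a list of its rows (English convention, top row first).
P = [[1, 2, 4, 5], [3]], Q = [[1, 2, 3, 4], [5]]

Insert each entry of the permutation into P by Schensted row insertion, recording in Q the position of each new cell.

Insert 1: appended to row 1. P = [[1]].
Insert 3: appended to row 1. P = [[1, 3]].
Insert 4: appended to row 1. P = [[1, 3, 4]].
Insert 5: appended to row 1. P = [[1, 3, 4, 5]].
Insert 2: 2 bumps 3 from row 1; 3 starts row 2. P = [[1, 2, 4, 5], [3]].

So P = [[1, 2, 4, 5], [3]], Q = [[1, 2, 3, 4], [5]].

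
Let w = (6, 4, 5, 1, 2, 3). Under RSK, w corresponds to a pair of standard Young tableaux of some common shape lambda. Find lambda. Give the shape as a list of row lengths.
[3, 2, 1]

RSK row insertion gives P = [[1, 2, 3], [4, 5], [6]], which has shape [3, 2, 1].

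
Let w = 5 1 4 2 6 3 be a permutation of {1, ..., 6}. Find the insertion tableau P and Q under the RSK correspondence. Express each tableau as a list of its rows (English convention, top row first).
Insert each entry of the permutation into P by Schensted row insertion, recording in Q the position of each new cell.

Insert 5: appended to row 1. P = [[5]].
Insert 1: 1 bumps 5 from row 1; 5 starts row 2. P = [[1], [5]].
Insert 4: appended to row 1. P = [[1, 4], [5]].
Insert 2: 2 bumps 4 from row 1; 4 bumps 5 from row 2; 5 starts row 3. P = [[1, 2], [4], [5]].
Insert 6: appended to row 1. P = [[1, 2, 6], [4], [5]].
Insert 3: 3 bumps 6 from row 1; 6 appends to row 2. P = [[1, 2, 3], [4, 6], [5]].

So P = [[1, 2, 3], [4, 6], [5]], Q = [[1, 3, 5], [2, 6], [4]].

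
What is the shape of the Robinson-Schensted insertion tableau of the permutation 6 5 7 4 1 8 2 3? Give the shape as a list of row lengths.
[3, 3, 1, 1]

Row-insert each entry into an empty tableau.

After inserting 6: P = [[6]].
After inserting 5: P = [[5], [6]].
After inserting 7: P = [[5, 7], [6]].
After inserting 4: P = [[4, 7], [5], [6]].
After inserting 1: P = [[1, 7], [4], [5], [6]].
After inserting 8: P = [[1, 7, 8], [4], [5], [6]].
After inserting 2: P = [[1, 2, 8], [4, 7], [5], [6]].
After inserting 3: P = [[1, 2, 3], [4, 7, 8], [5], [6]].

The final insertion tableau P = [[1, 2, 3], [4, 7, 8], [5], [6]] has shape [3, 3, 1, 1].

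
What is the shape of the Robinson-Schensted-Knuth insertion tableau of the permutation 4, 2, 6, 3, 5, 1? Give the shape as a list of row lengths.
[3, 2, 1]

Row-insert each entry into an empty tableau.

After inserting 4: P = [[4]].
After inserting 2: P = [[2], [4]].
After inserting 6: P = [[2, 6], [4]].
After inserting 3: P = [[2, 3], [4, 6]].
After inserting 5: P = [[2, 3, 5], [4, 6]].
After inserting 1: P = [[1, 3, 5], [2, 6], [4]].

The final insertion tableau P = [[1, 3, 5], [2, 6], [4]] has shape [3, 2, 1].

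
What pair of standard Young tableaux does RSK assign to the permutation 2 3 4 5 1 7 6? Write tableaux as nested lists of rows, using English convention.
Insert each entry of the permutation into P by Schensted row insertion, recording in Q the position of each new cell.

Insert 2: appended to row 1. P = [[2]].
Insert 3: appended to row 1. P = [[2, 3]].
Insert 4: appended to row 1. P = [[2, 3, 4]].
Insert 5: appended to row 1. P = [[2, 3, 4, 5]].
Insert 1: 1 bumps 2 from row 1; 2 starts row 2. P = [[1, 3, 4, 5], [2]].
Insert 7: appended to row 1. P = [[1, 3, 4, 5, 7], [2]].
Insert 6: 6 bumps 7 from row 1; 7 appends to row 2. P = [[1, 3, 4, 5, 6], [2, 7]].

So P = [[1, 3, 4, 5, 6], [2, 7]], Q = [[1, 2, 3, 4, 6], [5, 7]].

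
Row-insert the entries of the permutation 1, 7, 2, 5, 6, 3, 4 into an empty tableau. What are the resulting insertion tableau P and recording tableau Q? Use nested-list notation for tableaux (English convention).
P = [[1, 2, 3, 4], [5, 6], [7]], Q = [[1, 2, 4, 5], [3, 7], [6]]

Insert each entry of the permutation into P by Schensted row insertion, recording in Q the position of each new cell.

Insert 1: appended to row 1. P = [[1]], Q = [[1]].
Insert 7: appended to row 1. P = [[1, 7]], Q = [[1, 2]].
Insert 2: 2 bumps 7 from row 1; 7 starts row 2. P = [[1, 2], [7]], Q = [[1, 2], [3]].
Insert 5: appended to row 1. P = [[1, 2, 5], [7]], Q = [[1, 2, 4], [3]].
Insert 6: appended to row 1. P = [[1, 2, 5, 6], [7]], Q = [[1, 2, 4, 5], [3]].
Insert 3: 3 bumps 5 from row 1; 5 bumps 7 from row 2; 7 starts row 3. P = [[1, 2, 3, 6], [5], [7]], Q = [[1, 2, 4, 5], [3], [6]].
Insert 4: 4 bumps 6 from row 1; 6 appends to row 2. P = [[1, 2, 3, 4], [5, 6], [7]], Q = [[1, 2, 4, 5], [3, 7], [6]].

So P = [[1, 2, 3, 4], [5, 6], [7]], Q = [[1, 2, 4, 5], [3, 7], [6]].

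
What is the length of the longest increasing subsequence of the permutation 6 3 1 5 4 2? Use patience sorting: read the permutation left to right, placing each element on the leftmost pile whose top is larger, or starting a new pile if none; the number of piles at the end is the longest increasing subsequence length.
2

6: new pile. tops = [6]
3: onto pile 1 (replacing 6). tops = [3]
1: onto pile 1 (replacing 3). tops = [1]
5: new pile. tops = [1, 5]
4: onto pile 2 (replacing 5). tops = [1, 4]
2: onto pile 2 (replacing 4). tops = [1, 2]

2 piles, so the longest increasing subsequence has length 2.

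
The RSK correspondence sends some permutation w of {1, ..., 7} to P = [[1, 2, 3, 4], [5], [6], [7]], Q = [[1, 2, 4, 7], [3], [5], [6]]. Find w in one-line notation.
Reverse the RSK construction: for i from n down to 1, find the cell of Q containing i, remove the entry at that cell from P, and reverse-bump it up through P; the value ejected from row 1 is w(i).

Step i=7: Q has 7 at row 1, column 4; remove that cell from P, ejecting 4. So w(7) = 4. P is now [[1, 2, 3], [5], [6], [7]].
Step i=6: Q has 6 at row 4, column 1; remove 7 from row 4 of P and reverse-bump: 7 enters row 3 and ejects 6; 6 enters row 2 and ejects 5; 5 enters row 1 and ejects 3. So w(6) = 3. P is now [[1, 2, 5], [6], [7]].
Step i=5: Q has 5 at row 3, column 1; remove 7 from row 3 of P and reverse-bump: 7 enters row 2 and ejects 6; 6 enters row 1 and ejects 5. So w(5) = 5. P is now [[1, 2, 6], [7]].
Step i=4: Q has 4 at row 1, column 3; remove that cell from P, ejecting 6. So w(4) = 6. P is now [[1, 2], [7]].
Step i=3: Q has 3 at row 2, column 1; remove 7 from row 2 of P and reverse-bump: 7 enters row 1 and ejects 2. So w(3) = 2. P is now [[1, 7]].
Step i=2: Q has 2 at row 1, column 2; remove that cell from P, ejecting 7. So w(2) = 7. P is now [[1]].
Step i=1: Q has 1 at row 1, column 1; remove that cell from P, ejecting 1. So w(1) = 1. P is now [].

So w = 1 7 2 6 5 3 4.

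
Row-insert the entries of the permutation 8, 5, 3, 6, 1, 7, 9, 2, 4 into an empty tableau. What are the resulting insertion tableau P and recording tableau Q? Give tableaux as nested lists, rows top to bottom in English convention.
Insert each entry of the permutation into P by Schensted row insertion, recording in Q the position of each new cell.

Insert 8: appended to row 1. P = [[8]].
Insert 5: 5 bumps 8 from row 1; 8 starts row 2. P = [[5], [8]].
Insert 3: 3 bumps 5 from row 1; 5 bumps 8 from row 2; 8 starts row 3. P = [[3], [5], [8]].
Insert 6: appended to row 1. P = [[3, 6], [5], [8]].
Insert 1: 1 bumps 3 from row 1; 3 bumps 5 from row 2; 5 bumps 8 from row 3; 8 starts row 4. P = [[1, 6], [3], [5], [8]].
Insert 7: appended to row 1. P = [[1, 6, 7], [3], [5], [8]].
Insert 9: appended to row 1. P = [[1, 6, 7, 9], [3], [5], [8]].
Insert 2: 2 bumps 6 from row 1; 6 appends to row 2. P = [[1, 2, 7, 9], [3, 6], [5], [8]].
Insert 4: 4 bumps 7 from row 1; 7 appends to row 2. P = [[1, 2, 4, 9], [3, 6, 7], [5], [8]].

So P = [[1, 2, 4, 9], [3, 6, 7], [5], [8]], Q = [[1, 4, 6, 7], [2, 8, 9], [3], [5]].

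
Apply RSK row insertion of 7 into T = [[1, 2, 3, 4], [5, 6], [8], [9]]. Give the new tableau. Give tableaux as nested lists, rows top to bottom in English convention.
[[1, 2, 3, 4, 7], [5, 6], [8], [9]]

7 is larger than every entry of row 1, so it is appended to row 1. The new tableau is [[1, 2, 3, 4, 7], [5, 6], [8], [9]].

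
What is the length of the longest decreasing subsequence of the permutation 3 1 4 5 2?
2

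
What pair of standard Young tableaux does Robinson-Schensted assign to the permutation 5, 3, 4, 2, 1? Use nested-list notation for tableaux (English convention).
P = [[1, 4], [2], [3], [5]], Q = [[1, 3], [2], [4], [5]]

Insert each entry of the permutation into P by Schensted row insertion, recording in Q the position of each new cell.

Insert 5: appended to row 1. P = [[5]], Q = [[1]].
Insert 3: 3 bumps 5 from row 1; 5 starts row 2. P = [[3], [5]], Q = [[1], [2]].
Insert 4: appended to row 1. P = [[3, 4], [5]], Q = [[1, 3], [2]].
Insert 2: 2 bumps 3 from row 1; 3 bumps 5 from row 2; 5 starts row 3. P = [[2, 4], [3], [5]], Q = [[1, 3], [2], [4]].
Insert 1: 1 bumps 2 from row 1; 2 bumps 3 from row 2; 3 bumps 5 from row 3; 5 starts row 4. P = [[1, 4], [2], [3], [5]], Q = [[1, 3], [2], [4], [5]].

So P = [[1, 4], [2], [3], [5]], Q = [[1, 3], [2], [4], [5]].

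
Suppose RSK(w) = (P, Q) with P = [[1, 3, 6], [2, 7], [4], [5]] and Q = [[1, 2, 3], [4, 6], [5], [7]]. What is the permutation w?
Reverse the RSK construction: for i from n down to 1, find the cell of Q containing i, remove the entry at that cell from P, and reverse-bump it up through P; the value ejected from row 1 is w(i).

Step i=7: Q has 7 at row 4, column 1; remove 5 from row 4 of P and reverse-bump: 5 enters row 3 and ejects 4; 4 enters row 2 and ejects 2; 2 enters row 1 and ejects 1. So w(7) = 1. P is now [[2, 3, 6], [4, 7], [5]].
Step i=6: Q has 6 at row 2, column 2; remove 7 from row 2 of P and reverse-bump: 7 enters row 1 and ejects 6. So w(6) = 6. P is now [[2, 3, 7], [4], [5]].
Step i=5: Q has 5 at row 3, column 1; remove 5 from row 3 of P and reverse-bump: 5 enters row 2 and ejects 4; 4 enters row 1 and ejects 3. So w(5) = 3. P is now [[2, 4, 7], [5]].
Step i=4: Q has 4 at row 2, column 1; remove 5 from row 2 of P and reverse-bump: 5 enters row 1 and ejects 4. So w(4) = 4. P is now [[2, 5, 7]].
Step i=3: Q has 3 at row 1, column 3; remove that cell from P, ejecting 7. So w(3) = 7. P is now [[2, 5]].
Step i=2: Q has 2 at row 1, column 2; remove that cell from P, ejecting 5. So w(2) = 5. P is now [[2]].
Step i=1: Q has 1 at row 1, column 1; remove that cell from P, ejecting 2. So w(1) = 2. P is now [].

So w = 2 5 7 4 3 6 1.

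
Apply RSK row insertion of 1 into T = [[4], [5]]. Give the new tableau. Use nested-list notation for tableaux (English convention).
[[1], [4], [5]]

In row 1, 1 replaces 4 (the leftmost entry greater than 1); 4 is bumped to row 2. In row 2, 4 replaces 5 (the leftmost entry greater than 4); 5 is bumped to row 3. 5 starts a new row 3. The new tableau is [[1], [4], [5]].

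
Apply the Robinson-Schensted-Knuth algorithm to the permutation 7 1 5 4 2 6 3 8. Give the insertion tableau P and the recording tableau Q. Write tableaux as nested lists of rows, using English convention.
Insert each entry of the permutation into P by Schensted row insertion, recording in Q the position of each new cell.

Insert 7: appended to row 1. P = [[7]].
Insert 1: 1 bumps 7 from row 1; 7 starts row 2. P = [[1], [7]].
Insert 5: appended to row 1. P = [[1, 5], [7]].
Insert 4: 4 bumps 5 from row 1; 5 bumps 7 from row 2; 7 starts row 3. P = [[1, 4], [5], [7]].
Insert 2: 2 bumps 4 from row 1; 4 bumps 5 from row 2; 5 bumps 7 from row 3; 7 starts row 4. P = [[1, 2], [4], [5], [7]].
Insert 6: appended to row 1. P = [[1, 2, 6], [4], [5], [7]].
Insert 3: 3 bumps 6 from row 1; 6 appends to row 2. P = [[1, 2, 3], [4, 6], [5], [7]].
Insert 8: appended to row 1. P = [[1, 2, 3, 8], [4, 6], [5], [7]].

So P = [[1, 2, 3, 8], [4, 6], [5], [7]], Q = [[1, 3, 6, 8], [2, 7], [4], [5]].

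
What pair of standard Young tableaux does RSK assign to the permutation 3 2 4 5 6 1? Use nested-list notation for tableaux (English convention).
Insert each entry of the permutation into P by Schensted row insertion, recording in Q the position of each new cell.

After inserting 3: P = [[3]].
After inserting 2: P = [[2], [3]].
After inserting 4: P = [[2, 4], [3]].
After inserting 5: P = [[2, 4, 5], [3]].
After inserting 6: P = [[2, 4, 5, 6], [3]].
After inserting 1: P = [[1, 4, 5, 6], [2], [3]].

So P = [[1, 4, 5, 6], [2], [3]], Q = [[1, 3, 4, 5], [2], [6]].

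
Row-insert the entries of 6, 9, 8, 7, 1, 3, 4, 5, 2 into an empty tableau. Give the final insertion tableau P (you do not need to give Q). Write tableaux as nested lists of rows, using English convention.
P = [[1, 2, 4, 5], [3, 7], [6], [8], [9]]

Insert 6: appended to row 1. P = [[6]].
Insert 9: appended to row 1. P = [[6, 9]].
Insert 8: 8 bumps 9 from row 1; 9 starts row 2. P = [[6, 8], [9]].
Insert 7: 7 bumps 8 from row 1; 8 bumps 9 from row 2; 9 starts row 3. P = [[6, 7], [8], [9]].
Insert 1: 1 bumps 6 from row 1; 6 bumps 8 from row 2; 8 bumps 9 from row 3; 9 starts row 4. P = [[1, 7], [6], [8], [9]].
Insert 3: 3 bumps 7 from row 1; 7 appends to row 2. P = [[1, 3], [6, 7], [8], [9]].
Insert 4: appended to row 1. P = [[1, 3, 4], [6, 7], [8], [9]].
Insert 5: appended to row 1. P = [[1, 3, 4, 5], [6, 7], [8], [9]].
Insert 2: 2 bumps 3 from row 1; 3 bumps 6 from row 2; 6 bumps 8 from row 3; 8 bumps 9 from row 4; 9 starts row 5. P = [[1, 2, 4, 5], [3, 7], [6], [8], [9]].

So P = [[1, 2, 4, 5], [3, 7], [6], [8], [9]].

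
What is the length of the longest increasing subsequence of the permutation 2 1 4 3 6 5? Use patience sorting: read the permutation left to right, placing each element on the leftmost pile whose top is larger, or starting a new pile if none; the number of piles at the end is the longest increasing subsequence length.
3

2: new pile. tops = [2]
1: onto pile 1 (replacing 2). tops = [1]
4: new pile. tops = [1, 4]
3: onto pile 2 (replacing 4). tops = [1, 3]
6: new pile. tops = [1, 3, 6]
5: onto pile 3 (replacing 6). tops = [1, 3, 5]

3 piles, so the longest increasing subsequence has length 3.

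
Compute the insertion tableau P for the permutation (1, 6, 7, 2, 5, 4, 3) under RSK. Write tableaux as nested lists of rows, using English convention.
Insert 1: appended to row 1. P = [[1]].
Insert 6: appended to row 1. P = [[1, 6]].
Insert 7: appended to row 1. P = [[1, 6, 7]].
Insert 2: 2 bumps 6 from row 1; 6 starts row 2. P = [[1, 2, 7], [6]].
Insert 5: 5 bumps 7 from row 1; 7 appends to row 2. P = [[1, 2, 5], [6, 7]].
Insert 4: 4 bumps 5 from row 1; 5 bumps 6 from row 2; 6 starts row 3. P = [[1, 2, 4], [5, 7], [6]].
Insert 3: 3 bumps 4 from row 1; 4 bumps 5 from row 2; 5 bumps 6 from row 3; 6 starts row 4. P = [[1, 2, 3], [4, 7], [5], [6]].

So P = [[1, 2, 3], [4, 7], [5], [6]].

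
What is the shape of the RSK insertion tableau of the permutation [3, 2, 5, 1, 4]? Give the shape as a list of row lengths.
RSK row insertion gives P = [[1, 4], [2, 5], [3]], which has shape [2, 2, 1].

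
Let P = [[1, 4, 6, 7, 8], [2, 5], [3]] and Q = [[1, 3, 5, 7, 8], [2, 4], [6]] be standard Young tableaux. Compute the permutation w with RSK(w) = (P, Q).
Reverse RSK: for i = n, n-1, ..., 1, locate i in Q, remove the corresponding corner cell from P, and reverse-bump its entry up through P; the value ejected from row 1 is w(i).

So w = 3 2 5 4 6 1 7 8.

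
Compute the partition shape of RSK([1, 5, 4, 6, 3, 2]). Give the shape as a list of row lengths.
Row-insert each entry into an empty tableau.

After inserting 1: P = [[1]].
After inserting 5: P = [[1, 5]].
After inserting 4: P = [[1, 4], [5]].
After inserting 6: P = [[1, 4, 6], [5]].
After inserting 3: P = [[1, 3, 6], [4], [5]].
After inserting 2: P = [[1, 2, 6], [3], [4], [5]].

The final insertion tableau P = [[1, 2, 6], [3], [4], [5]] has shape [3, 1, 1, 1].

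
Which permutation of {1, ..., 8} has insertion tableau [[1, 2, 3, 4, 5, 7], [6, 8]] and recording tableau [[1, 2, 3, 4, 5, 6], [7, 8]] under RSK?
1 2 3 4 6 8 5 7

Reverse the RSK construction: for i from n down to 1, find the cell of Q containing i, remove the entry at that cell from P, and reverse-bump it up through P; the value ejected from row 1 is w(i).

Step i=8: Q has 8 at row 2, column 2; remove 8 from row 2 of P and reverse-bump: 8 enters row 1 and ejects 7. So w(8) = 7. P is now [[1, 2, 3, 4, 5, 8], [6]].
Step i=7: Q has 7 at row 2, column 1; remove 6 from row 2 of P and reverse-bump: 6 enters row 1 and ejects 5. So w(7) = 5. P is now [[1, 2, 3, 4, 6, 8]].
Step i=6: Q has 6 at row 1, column 6; remove that cell from P, ejecting 8. So w(6) = 8. P is now [[1, 2, 3, 4, 6]].
Step i=5: Q has 5 at row 1, column 5; remove that cell from P, ejecting 6. So w(5) = 6. P is now [[1, 2, 3, 4]].
Step i=4: Q has 4 at row 1, column 4; remove that cell from P, ejecting 4. So w(4) = 4. P is now [[1, 2, 3]].
Step i=3: Q has 3 at row 1, column 3; remove that cell from P, ejecting 3. So w(3) = 3. P is now [[1, 2]].
Step i=2: Q has 2 at row 1, column 2; remove that cell from P, ejecting 2. So w(2) = 2. P is now [[1]].
Step i=1: Q has 1 at row 1, column 1; remove that cell from P, ejecting 1. So w(1) = 1. P is now [].

So w = 1 2 3 4 6 8 5 7.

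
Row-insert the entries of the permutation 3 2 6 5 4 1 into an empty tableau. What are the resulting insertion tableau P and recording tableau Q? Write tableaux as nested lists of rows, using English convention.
P = [[1, 4], [2, 5], [3], [6]], Q = [[1, 3], [2, 4], [5], [6]]

Insert each entry of the permutation into P by Schensted row insertion, recording in Q the position of each new cell.

Insert 3: appended to row 1. P = [[3]], Q = [[1]].
Insert 2: 2 bumps 3 from row 1; 3 starts row 2. P = [[2], [3]], Q = [[1], [2]].
Insert 6: appended to row 1. P = [[2, 6], [3]], Q = [[1, 3], [2]].
Insert 5: 5 bumps 6 from row 1; 6 appends to row 2. P = [[2, 5], [3, 6]], Q = [[1, 3], [2, 4]].
Insert 4: 4 bumps 5 from row 1; 5 bumps 6 from row 2; 6 starts row 3. P = [[2, 4], [3, 5], [6]], Q = [[1, 3], [2, 4], [5]].
Insert 1: 1 bumps 2 from row 1; 2 bumps 3 from row 2; 3 bumps 6 from row 3; 6 starts row 4. P = [[1, 4], [2, 5], [3], [6]], Q = [[1, 3], [2, 4], [5], [6]].

So P = [[1, 4], [2, 5], [3], [6]], Q = [[1, 3], [2, 4], [5], [6]].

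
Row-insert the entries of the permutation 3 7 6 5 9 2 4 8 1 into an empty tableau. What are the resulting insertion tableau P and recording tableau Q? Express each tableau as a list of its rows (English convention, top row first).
P = [[1, 4, 8], [2, 5, 9], [3], [6], [7]], Q = [[1, 2, 5], [3, 7, 8], [4], [6], [9]]

Insert each entry of the permutation into P by Schensted row insertion, recording in Q the position of each new cell.

Insert 3: appended to row 1. P = [[3]].
Insert 7: appended to row 1. P = [[3, 7]].
Insert 6: 6 bumps 7 from row 1; 7 starts row 2. P = [[3, 6], [7]].
Insert 5: 5 bumps 6 from row 1; 6 bumps 7 from row 2; 7 starts row 3. P = [[3, 5], [6], [7]].
Insert 9: appended to row 1. P = [[3, 5, 9], [6], [7]].
Insert 2: 2 bumps 3 from row 1; 3 bumps 6 from row 2; 6 bumps 7 from row 3; 7 starts row 4. P = [[2, 5, 9], [3], [6], [7]].
Insert 4: 4 bumps 5 from row 1; 5 appends to row 2. P = [[2, 4, 9], [3, 5], [6], [7]].
Insert 8: 8 bumps 9 from row 1; 9 appends to row 2. P = [[2, 4, 8], [3, 5, 9], [6], [7]].
Insert 1: 1 bumps 2 from row 1; 2 bumps 3 from row 2; 3 bumps 6 from row 3; 6 bumps 7 from row 4; 7 starts row 5. P = [[1, 4, 8], [2, 5, 9], [3], [6], [7]].

So P = [[1, 4, 8], [2, 5, 9], [3], [6], [7]], Q = [[1, 2, 5], [3, 7, 8], [4], [6], [9]].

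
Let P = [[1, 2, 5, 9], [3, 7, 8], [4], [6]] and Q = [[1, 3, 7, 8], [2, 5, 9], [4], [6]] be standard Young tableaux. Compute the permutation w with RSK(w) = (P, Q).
Reverse the RSK construction: for i from n down to 1, find the cell of Q containing i, remove the entry at that cell from P, and reverse-bump it up through P; the value ejected from row 1 is w(i).

Step i=9: Q has 9 at row 2, column 3; remove 8 from row 2 of P and reverse-bump: 8 enters row 1 and ejects 5. So w(9) = 5. P is now [[1, 2, 8, 9], [3, 7], [4], [6]].
Step i=8: Q has 8 at row 1, column 4; remove that cell from P, ejecting 9. So w(8) = 9. P is now [[1, 2, 8], [3, 7], [4], [6]].
Step i=7: Q has 7 at row 1, column 3; remove that cell from P, ejecting 8. So w(7) = 8. P is now [[1, 2], [3, 7], [4], [6]].
Step i=6: Q has 6 at row 4, column 1; remove 6 from row 4 of P and reverse-bump: 6 enters row 3 and ejects 4; 4 enters row 2 and ejects 3; 3 enters row 1 and ejects 2. So w(6) = 2. P is now [[1, 3], [4, 7], [6]].
Step i=5: Q has 5 at row 2, column 2; remove 7 from row 2 of P and reverse-bump: 7 enters row 1 and ejects 3. So w(5) = 3. P is now [[1, 7], [4], [6]].
Step i=4: Q has 4 at row 3, column 1; remove 6 from row 3 of P and reverse-bump: 6 enters row 2 and ejects 4; 4 enters row 1 and ejects 1. So w(4) = 1. P is now [[4, 7], [6]].
Step i=3: Q has 3 at row 1, column 2; remove that cell from P, ejecting 7. So w(3) = 7. P is now [[4], [6]].
Step i=2: Q has 2 at row 2, column 1; remove 6 from row 2 of P and reverse-bump: 6 enters row 1 and ejects 4. So w(2) = 4. P is now [[6]].
Step i=1: Q has 1 at row 1, column 1; remove that cell from P, ejecting 6. So w(1) = 6. P is now [].

So w = 6 4 7 1 3 2 8 9 5.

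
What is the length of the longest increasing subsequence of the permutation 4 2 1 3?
2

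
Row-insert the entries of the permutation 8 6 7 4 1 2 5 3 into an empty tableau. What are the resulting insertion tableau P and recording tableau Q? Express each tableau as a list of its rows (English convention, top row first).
P = [[1, 2, 3], [4, 5], [6, 7], [8]], Q = [[1, 3, 7], [2, 6], [4, 8], [5]]

Insert each entry of the permutation into P by Schensted row insertion, recording in Q the position of each new cell.

After inserting 8: P = [[8]].
After inserting 6: P = [[6], [8]].
After inserting 7: P = [[6, 7], [8]].
After inserting 4: P = [[4, 7], [6], [8]].
After inserting 1: P = [[1, 7], [4], [6], [8]].
After inserting 2: P = [[1, 2], [4, 7], [6], [8]].
After inserting 5: P = [[1, 2, 5], [4, 7], [6], [8]].
After inserting 3: P = [[1, 2, 3], [4, 5], [6, 7], [8]].

So P = [[1, 2, 3], [4, 5], [6, 7], [8]], Q = [[1, 3, 7], [2, 6], [4, 8], [5]].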